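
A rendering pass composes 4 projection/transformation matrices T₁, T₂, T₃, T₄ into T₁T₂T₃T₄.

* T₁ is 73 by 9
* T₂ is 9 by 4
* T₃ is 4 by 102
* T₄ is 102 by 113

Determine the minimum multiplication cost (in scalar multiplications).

81728

Adjacent pairs: T₁T₂ = 73·9·4 = 2628; T₂T₃ = 9·4·102 = 3672; T₃T₄ = 4·102·113 = 46104.
Length 3: T₁..T₃: k=1: 0+3672+73·9·102=70686; k=2: 2628+0+73·4·102=32412 → min 32412 | T₂..T₄: k=2: 0+46104+9·4·113=50172; k=3: 3672+0+9·102·113=107406 → min 50172.
Length 4: T₁..T₄: k=1: 0+50172+73·9·113=124413; k=2: 2628+46104+73·4·113=81728; k=3: 32412+0+73·102·113=873810 → min 81728.
Optimal order: ((T₁T₂)(T₃T₄)) with cost 81728.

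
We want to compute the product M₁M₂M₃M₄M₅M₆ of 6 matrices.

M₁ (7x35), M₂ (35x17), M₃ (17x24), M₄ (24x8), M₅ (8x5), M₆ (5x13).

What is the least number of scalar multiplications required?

Adjacent pairs: M₁M₂ = 7·35·17 = 4165; M₂M₃ = 35·17·24 = 14280; M₃M₄ = 17·24·8 = 3264; M₄M₅ = 24·8·5 = 960; M₅M₆ = 8·5·13 = 520.
Length 3: M₁..M₃: k=1: 0+14280+7·35·24=20160; k=2: 4165+0+7·17·24=7021 → min 7021 | M₂..M₄: k=2: 0+3264+35·17·8=8024; k=3: 14280+0+35·24·8=21000 → min 8024 | M₃..M₅: k=3: 0+960+17·24·5=3000; k=4: 3264+0+17·8·5=3944 → min 3000 | M₄..M₆: k=4: 0+520+24·8·13=3016; k=5: 960+0+24·5·13=2520 → min 2520.
Length 4: M₁..M₄: k=1: 0+8024+7·35·8=9984; k=2: 4165+3264+7·17·8=8381; k=3: 7021+0+7·24·8=8365 → min 8365 | M₂..M₅: k=2: 0+3000+35·17·5=5975; k=3: 14280+960+35·24·5=19440; k=4: 8024+0+35·8·5=9424 → min 5975 | M₃..M₆: k=3: 0+2520+17·24·13=7824; k=4: 3264+520+17·8·13=5552; k=5: 3000+0+17·5·13=4105 → min 4105.
Length 5: M₁..M₅: k=1: 0+5975+7·35·5=7200; k=2: 4165+3000+7·17·5=7760; k=3: 7021+960+7·24·5=8821; k=4: 8365+0+7·8·5=8645 → min 7200 | M₂..M₆: k=2: 0+4105+35·17·13=11840; k=3: 14280+2520+35·24·13=27720; k=4: 8024+520+35·8·13=12184; k=5: 5975+0+35·5·13=8250 → min 8250.
Length 6: M₁..M₆: k=1: 0+8250+7·35·13=11435; k=2: 4165+4105+7·17·13=9817; k=3: 7021+2520+7·24·13=11725; k=4: 8365+520+7·8·13=9613; k=5: 7200+0+7·5·13=7655 → min 7655.
Optimal order: ((M₁(M₂(M₃(M₄M₅))))M₆) with cost 7655.

7655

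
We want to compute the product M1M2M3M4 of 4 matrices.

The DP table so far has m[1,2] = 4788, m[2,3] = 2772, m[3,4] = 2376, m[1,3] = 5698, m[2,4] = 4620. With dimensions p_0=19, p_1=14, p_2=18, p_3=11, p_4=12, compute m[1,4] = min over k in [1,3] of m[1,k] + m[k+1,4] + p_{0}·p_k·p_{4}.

7812

m[1,4] = min over k∈[1,3] of m[1,k]+m[k+1,4]+p_{0}·p_k·p_{4}.
k=1: 0 + 4620 + 19·14·12 = 7812; k=2: 4788 + 2376 + 19·18·12 = 11268; k=3: 5698 + 0 + 19·11·12 = 8206.
Minimum: 7812 at k=1.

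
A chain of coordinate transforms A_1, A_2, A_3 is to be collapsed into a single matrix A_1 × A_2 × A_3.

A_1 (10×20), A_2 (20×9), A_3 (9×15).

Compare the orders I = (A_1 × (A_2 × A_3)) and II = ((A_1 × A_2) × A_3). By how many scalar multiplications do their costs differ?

Order I = (A_1 × (A_2 × A_3)): (A_2 × A_3): 20×9 by 9×15 → 20×15, cost 20·9·15 = 2700; (A_1 × (A_2 × A_3)): 10×20 by 20×15 → 10×15, cost 10·20·15 = 3000; cumulative 5700. Total 5700.
Order II = ((A_1 × A_2) × A_3): (A_1 × A_2): 10×20 by 20×9 → 10×9, cost 10·20·9 = 1800; ((A_1 × A_2) × A_3): 10×9 by 9×15 → 10×15, cost 10·9·15 = 1350; cumulative 3150. Total 3150.
Difference: |5700 − 3150| = 2550.

2550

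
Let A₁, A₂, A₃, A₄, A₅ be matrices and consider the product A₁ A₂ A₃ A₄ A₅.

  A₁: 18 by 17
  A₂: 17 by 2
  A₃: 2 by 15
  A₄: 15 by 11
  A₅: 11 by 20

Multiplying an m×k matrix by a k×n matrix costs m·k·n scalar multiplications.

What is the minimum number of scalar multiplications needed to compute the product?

2102

Adjacent pairs: A₁A₂ = 18·17·2 = 612; A₂A₃ = 17·2·15 = 510; A₃A₄ = 2·15·11 = 330; A₄A₅ = 15·11·20 = 3300.
Length 3: A₁..A₃: k=1: 0+510+18·17·15=5100; k=2: 612+0+18·2·15=1152 → min 1152 | A₂..A₄: k=2: 0+330+17·2·11=704; k=3: 510+0+17·15·11=3315 → min 704 | A₃..A₅: k=3: 0+3300+2·15·20=3900; k=4: 330+0+2·11·20=770 → min 770.
Length 4: A₁..A₄: k=1: 0+704+18·17·11=4070; k=2: 612+330+18·2·11=1338; k=3: 1152+0+18·15·11=4122 → min 1338 | A₂..A₅: k=2: 0+770+17·2·20=1450; k=3: 510+3300+17·15·20=8910; k=4: 704+0+17·11·20=4444 → min 1450.
Length 5: A₁..A₅: k=1: 0+1450+18·17·20=7570; k=2: 612+770+18·2·20=2102; k=3: 1152+3300+18·15·20=9852; k=4: 1338+0+18·11·20=5298 → min 2102.
Optimal order: ((A₁ A₂) ((A₃ A₄) A₅)) with cost 2102.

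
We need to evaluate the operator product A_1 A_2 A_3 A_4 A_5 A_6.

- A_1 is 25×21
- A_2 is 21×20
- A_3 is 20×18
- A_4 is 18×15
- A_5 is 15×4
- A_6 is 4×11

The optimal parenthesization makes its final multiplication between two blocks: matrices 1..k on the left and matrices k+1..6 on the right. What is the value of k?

Adjacent pairs: A_1A_2 = 25·21·20 = 10500; A_2A_3 = 21·20·18 = 7560; A_3A_4 = 20·18·15 = 5400; A_4A_5 = 18·15·4 = 1080; A_5A_6 = 15·4·11 = 660.
Length 3: A_1..A_3: k=1: 0+7560+25·21·18=17010; k=2: 10500+0+25·20·18=19500 → min 17010 | A_2..A_4: k=2: 0+5400+21·20·15=11700; k=3: 7560+0+21·18·15=13230 → min 11700 | A_3..A_5: k=3: 0+1080+20·18·4=2520; k=4: 5400+0+20·15·4=6600 → min 2520 | A_4..A_6: k=4: 0+660+18·15·11=3630; k=5: 1080+0+18·4·11=1872 → min 1872.
Length 4: A_1..A_4: k=1: 0+11700+25·21·15=19575; k=2: 10500+5400+25·20·15=23400; k=3: 17010+0+25·18·15=23760 → min 19575 | A_2..A_5: k=2: 0+2520+21·20·4=4200; k=3: 7560+1080+21·18·4=10152; k=4: 11700+0+21·15·4=12960 → min 4200 | A_3..A_6: k=3: 0+1872+20·18·11=5832; k=4: 5400+660+20·15·11=9360; k=5: 2520+0+20·4·11=3400 → min 3400.
Length 5: A_1..A_5: k=1: 0+4200+25·21·4=6300; k=2: 10500+2520+25·20·4=15020; k=3: 17010+1080+25·18·4=19890; k=4: 19575+0+25·15·4=21075 → min 6300 | A_2..A_6: k=2: 0+3400+21·20·11=8020; k=3: 7560+1872+21·18·11=13590; k=4: 11700+660+21·15·11=15825; k=5: 4200+0+21·4·11=5124 → min 5124.
Top-level splits: k=1: (A_1..A_1)·(A_2..A_6) → 0+5124+25·21·11 = 10899; k=2: (A_1..A_2)·(A_3..A_6) → 10500+3400+25·20·11 = 19400; k=3: (A_1..A_3)·(A_4..A_6) → 17010+1872+25·18·11 = 23832; k=4: (A_1..A_4)·(A_5..A_6) → 19575+660+25·15·11 = 24360; k=5: (A_1..A_5)·(A_6..A_6) → 6300+0+25·4·11 = 7400.
Best split is after A_5, i.e. k = 5.

5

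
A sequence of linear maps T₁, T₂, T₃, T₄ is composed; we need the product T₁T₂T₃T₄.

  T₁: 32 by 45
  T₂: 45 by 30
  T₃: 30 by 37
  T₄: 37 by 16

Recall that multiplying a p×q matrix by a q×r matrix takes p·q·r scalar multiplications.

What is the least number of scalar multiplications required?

62400

Adjacent pairs: T₁T₂ = 32·45·30 = 43200; T₂T₃ = 45·30·37 = 49950; T₃T₄ = 30·37·16 = 17760.
Length 3: T₁..T₃: k=1: 0+49950+32·45·37=103230; k=2: 43200+0+32·30·37=78720 → min 78720 | T₂..T₄: k=2: 0+17760+45·30·16=39360; k=3: 49950+0+45·37·16=76590 → min 39360.
Length 4: T₁..T₄: k=1: 0+39360+32·45·16=62400; k=2: 43200+17760+32·30·16=76320; k=3: 78720+0+32·37·16=97664 → min 62400.
Optimal order: (T₁(T₂(T₃T₄))) with cost 62400.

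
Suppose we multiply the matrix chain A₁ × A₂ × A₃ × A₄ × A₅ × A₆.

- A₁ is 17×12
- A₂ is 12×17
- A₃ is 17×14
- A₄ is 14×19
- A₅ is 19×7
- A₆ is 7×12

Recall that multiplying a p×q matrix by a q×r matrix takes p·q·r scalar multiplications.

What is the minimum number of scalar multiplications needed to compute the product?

7812

Adjacent pairs: A₁A₂ = 17·12·17 = 3468; A₂A₃ = 12·17·14 = 2856; A₃A₄ = 17·14·19 = 4522; A₄A₅ = 14·19·7 = 1862; A₅A₆ = 19·7·12 = 1596.
Length 3: A₁..A₃: k=1: 0+2856+17·12·14=5712; k=2: 3468+0+17·17·14=7514 → min 5712 | A₂..A₄: k=2: 0+4522+12·17·19=8398; k=3: 2856+0+12·14·19=6048 → min 6048 | A₃..A₅: k=3: 0+1862+17·14·7=3528; k=4: 4522+0+17·19·7=6783 → min 3528 | A₄..A₆: k=4: 0+1596+14·19·12=4788; k=5: 1862+0+14·7·12=3038 → min 3038.
Length 4: A₁..A₄: k=1: 0+6048+17·12·19=9924; k=2: 3468+4522+17·17·19=13481; k=3: 5712+0+17·14·19=10234 → min 9924 | A₂..A₅: k=2: 0+3528+12·17·7=4956; k=3: 2856+1862+12·14·7=5894; k=4: 6048+0+12·19·7=7644 → min 4956 | A₃..A₆: k=3: 0+3038+17·14·12=5894; k=4: 4522+1596+17·19·12=9994; k=5: 3528+0+17·7·12=4956 → min 4956.
Length 5: A₁..A₅: k=1: 0+4956+17·12·7=6384; k=2: 3468+3528+17·17·7=9019; k=3: 5712+1862+17·14·7=9240; k=4: 9924+0+17·19·7=12185 → min 6384 | A₂..A₆: k=2: 0+4956+12·17·12=7404; k=3: 2856+3038+12·14·12=7910; k=4: 6048+1596+12·19·12=10380; k=5: 4956+0+12·7·12=5964 → min 5964.
Length 6: A₁..A₆: k=1: 0+5964+17·12·12=8412; k=2: 3468+4956+17·17·12=11892; k=3: 5712+3038+17·14·12=11606; k=4: 9924+1596+17·19·12=15396; k=5: 6384+0+17·7·12=7812 → min 7812.
Optimal order: ((A₁ × (A₂ × (A₃ × (A₄ × A₅)))) × A₆) with cost 7812.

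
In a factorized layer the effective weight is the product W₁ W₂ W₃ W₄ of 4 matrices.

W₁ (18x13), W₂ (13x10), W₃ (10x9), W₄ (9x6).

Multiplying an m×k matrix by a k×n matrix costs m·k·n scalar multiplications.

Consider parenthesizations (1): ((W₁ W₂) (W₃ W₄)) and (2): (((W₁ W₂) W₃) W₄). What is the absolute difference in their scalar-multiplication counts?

Order (1) = ((W₁ W₂) (W₃ W₄)): (W₁ W₂): 18×13 by 13×10 → 18×10, cost 18·13·10 = 2340; (W₃ W₄): 10×9 by 9×6 → 10×6, cost 10·9·6 = 540; ((W₁ W₂) (W₃ W₄)): 18×10 by 10×6 → 18×6, cost 18·10·6 = 1080; cumulative 3960. Total 3960.
Order (2) = (((W₁ W₂) W₃) W₄): (W₁ W₂): 18×13 by 13×10 → 18×10, cost 18·13·10 = 2340; ((W₁ W₂) W₃): 18×10 by 10×9 → 18×9, cost 18·10·9 = 1620; cumulative 3960; (((W₁ W₂) W₃) W₄): 18×9 by 9×6 → 18×6, cost 18·9·6 = 972; cumulative 4932. Total 4932.
Difference: |3960 − 4932| = 972.

972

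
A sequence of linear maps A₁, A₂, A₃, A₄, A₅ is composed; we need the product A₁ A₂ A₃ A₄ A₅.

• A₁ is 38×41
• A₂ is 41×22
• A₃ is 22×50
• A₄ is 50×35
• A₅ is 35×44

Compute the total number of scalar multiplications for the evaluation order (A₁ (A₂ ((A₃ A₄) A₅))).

180620

(A₃ A₄): 22×50 by 50×35 → 22×35, cost 22·50·35 = 38500
((A₃ A₄) A₅): 22×35 by 35×44 → 22×44, cost 22·35·44 = 33880; cumulative 72380
(A₂ ((A₃ A₄) A₅)): 41×22 by 22×44 → 41×44, cost 41·22·44 = 39688; cumulative 112068
(A₁ (A₂ ((A₃ A₄) A₅))): 38×41 by 41×44 → 38×44, cost 38·41·44 = 68552; cumulative 180620
Total: 180620 scalar multiplications.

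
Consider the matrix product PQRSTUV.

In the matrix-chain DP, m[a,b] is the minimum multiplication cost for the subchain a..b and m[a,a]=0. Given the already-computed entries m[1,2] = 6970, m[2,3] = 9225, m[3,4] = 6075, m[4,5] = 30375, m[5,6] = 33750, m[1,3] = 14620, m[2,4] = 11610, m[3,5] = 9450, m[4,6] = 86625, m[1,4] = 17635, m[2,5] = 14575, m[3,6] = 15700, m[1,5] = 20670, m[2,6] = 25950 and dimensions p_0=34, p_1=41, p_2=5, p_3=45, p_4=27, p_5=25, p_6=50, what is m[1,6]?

31170

m[1,6] = min over k∈[1,5] of m[1,k]+m[k+1,6]+p_{0}·p_k·p_{6}.
k=1: 0 + 25950 + 34·41·50 = 95650; k=2: 6970 + 15700 + 34·5·50 = 31170; k=3: 14620 + 86625 + 34·45·50 = 177745; k=4: 17635 + 33750 + 34·27·50 = 97285; k=5: 20670 + 0 + 34·25·50 = 63170.
Minimum: 31170 at k=2.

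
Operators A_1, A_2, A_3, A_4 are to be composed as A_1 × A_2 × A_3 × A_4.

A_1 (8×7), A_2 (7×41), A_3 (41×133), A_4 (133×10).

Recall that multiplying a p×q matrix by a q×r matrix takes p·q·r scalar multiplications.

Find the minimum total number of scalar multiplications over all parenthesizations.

48041

Adjacent pairs: A_1A_2 = 8·7·41 = 2296; A_2A_3 = 7·41·133 = 38171; A_3A_4 = 41·133·10 = 54530.
Length 3: A_1..A_3: k=1: 0+38171+8·7·133=45619; k=2: 2296+0+8·41·133=45920 → min 45619 | A_2..A_4: k=2: 0+54530+7·41·10=57400; k=3: 38171+0+7·133·10=47481 → min 47481.
Length 4: A_1..A_4: k=1: 0+47481+8·7·10=48041; k=2: 2296+54530+8·41·10=60106; k=3: 45619+0+8·133·10=56259 → min 48041.
Optimal order: (A_1 × ((A_2 × A_3) × A_4)) with cost 48041.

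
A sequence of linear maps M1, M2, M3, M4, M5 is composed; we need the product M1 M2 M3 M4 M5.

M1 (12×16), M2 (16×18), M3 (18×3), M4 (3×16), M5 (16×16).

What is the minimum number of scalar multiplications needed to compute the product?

Adjacent pairs: M1M2 = 12·16·18 = 3456; M2M3 = 16·18·3 = 864; M3M4 = 18·3·16 = 864; M4M5 = 3·16·16 = 768.
Length 3: M1..M3: k=1: 0+864+12·16·3=1440; k=2: 3456+0+12·18·3=4104 → min 1440 | M2..M4: k=2: 0+864+16·18·16=5472; k=3: 864+0+16·3·16=1632 → min 1632 | M3..M5: k=3: 0+768+18·3·16=1632; k=4: 864+0+18·16·16=5472 → min 1632.
Length 4: M1..M4: k=1: 0+1632+12·16·16=4704; k=2: 3456+864+12·18·16=7776; k=3: 1440+0+12·3·16=2016 → min 2016 | M2..M5: k=2: 0+1632+16·18·16=6240; k=3: 864+768+16·3·16=2400; k=4: 1632+0+16·16·16=5728 → min 2400.
Length 5: M1..M5: k=1: 0+2400+12·16·16=5472; k=2: 3456+1632+12·18·16=8544; k=3: 1440+768+12·3·16=2784; k=4: 2016+0+12·16·16=5088 → min 2784.
Optimal order: ((M1 (M2 M3)) (M4 M5)) with cost 2784.

2784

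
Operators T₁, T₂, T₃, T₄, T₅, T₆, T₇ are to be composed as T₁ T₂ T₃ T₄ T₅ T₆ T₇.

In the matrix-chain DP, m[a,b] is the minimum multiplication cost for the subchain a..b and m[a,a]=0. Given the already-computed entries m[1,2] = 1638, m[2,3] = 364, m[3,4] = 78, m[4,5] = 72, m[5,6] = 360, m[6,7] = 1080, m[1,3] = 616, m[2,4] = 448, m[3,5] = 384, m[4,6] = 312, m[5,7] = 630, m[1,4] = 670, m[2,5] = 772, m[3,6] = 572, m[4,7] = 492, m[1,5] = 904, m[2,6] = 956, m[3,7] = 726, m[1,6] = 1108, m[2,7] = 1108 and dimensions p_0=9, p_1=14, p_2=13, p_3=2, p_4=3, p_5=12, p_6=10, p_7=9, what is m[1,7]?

m[1,7] = min over k∈[1,6] of m[1,k]+m[k+1,7]+p_{0}·p_k·p_{7}.
k=1: 0 + 1108 + 9·14·9 = 2242; k=2: 1638 + 726 + 9·13·9 = 3417; k=3: 616 + 492 + 9·2·9 = 1270; k=4: 670 + 630 + 9·3·9 = 1543; k=5: 904 + 1080 + 9·12·9 = 2956; k=6: 1108 + 0 + 9·10·9 = 1918.
Minimum: 1270 at k=3.

1270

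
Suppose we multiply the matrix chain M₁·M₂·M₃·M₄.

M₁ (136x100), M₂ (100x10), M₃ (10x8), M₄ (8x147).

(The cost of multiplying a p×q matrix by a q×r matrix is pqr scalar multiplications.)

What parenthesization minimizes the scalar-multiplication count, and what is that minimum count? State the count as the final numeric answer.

276736

Adjacent pairs: M₁M₂ = 136·100·10 = 136000; M₂M₃ = 100·10·8 = 8000; M₃M₄ = 10·8·147 = 11760.
Length 3: M₁..M₃: k=1: 0+8000+136·100·8=116800; k=2: 136000+0+136·10·8=146880 → min 116800 | M₂..M₄: k=2: 0+11760+100·10·147=158760; k=3: 8000+0+100·8·147=125600 → min 125600.
Length 4: M₁..M₄: k=1: 0+125600+136·100·147=2124800; k=2: 136000+11760+136·10·147=347680; k=3: 116800+0+136·8·147=276736 → min 276736.
Optimal parenthesization: ((M₁·(M₂·M₃))·M₄) with cost 276736.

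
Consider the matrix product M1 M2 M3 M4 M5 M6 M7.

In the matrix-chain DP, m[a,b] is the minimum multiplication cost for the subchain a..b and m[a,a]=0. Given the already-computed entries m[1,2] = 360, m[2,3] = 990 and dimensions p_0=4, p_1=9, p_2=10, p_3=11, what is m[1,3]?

800

m[1,3] = min over k∈[1,2] of m[1,k]+m[k+1,3]+p_{0}·p_k·p_{3}.
k=1: 0 + 990 + 4·9·11 = 1386; k=2: 360 + 0 + 4·10·11 = 800.
Minimum: 800 at k=2.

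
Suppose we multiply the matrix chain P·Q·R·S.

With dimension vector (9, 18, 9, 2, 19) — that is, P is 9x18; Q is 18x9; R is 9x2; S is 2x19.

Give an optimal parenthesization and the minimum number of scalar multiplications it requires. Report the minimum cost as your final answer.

990

Adjacent pairs: PQ = 9·18·9 = 1458; QR = 18·9·2 = 324; RS = 9·2·19 = 342.
Length 3: P..R: k=1: 0+324+9·18·2=648; k=2: 1458+0+9·9·2=1620 → min 648 | Q..S: k=2: 0+342+18·9·19=3420; k=3: 324+0+18·2·19=1008 → min 1008.
Length 4: P..S: k=1: 0+1008+9·18·19=4086; k=2: 1458+342+9·9·19=3339; k=3: 648+0+9·2·19=990 → min 990.
Optimal parenthesization: ((P·(Q·R))·S) with cost 990.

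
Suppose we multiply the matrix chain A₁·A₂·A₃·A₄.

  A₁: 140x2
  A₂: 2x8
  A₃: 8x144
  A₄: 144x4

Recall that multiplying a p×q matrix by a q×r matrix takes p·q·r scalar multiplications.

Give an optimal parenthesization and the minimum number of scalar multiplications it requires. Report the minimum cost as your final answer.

4576

Adjacent pairs: A₁A₂ = 140·2·8 = 2240; A₂A₃ = 2·8·144 = 2304; A₃A₄ = 8·144·4 = 4608.
Length 3: A₁..A₃: k=1: 0+2304+140·2·144=42624; k=2: 2240+0+140·8·144=163520 → min 42624 | A₂..A₄: k=2: 0+4608+2·8·4=4672; k=3: 2304+0+2·144·4=3456 → min 3456.
Length 4: A₁..A₄: k=1: 0+3456+140·2·4=4576; k=2: 2240+4608+140·8·4=11328; k=3: 42624+0+140·144·4=123264 → min 4576.
Optimal parenthesization: (A₁·((A₂·A₃)·A₄)) with cost 4576.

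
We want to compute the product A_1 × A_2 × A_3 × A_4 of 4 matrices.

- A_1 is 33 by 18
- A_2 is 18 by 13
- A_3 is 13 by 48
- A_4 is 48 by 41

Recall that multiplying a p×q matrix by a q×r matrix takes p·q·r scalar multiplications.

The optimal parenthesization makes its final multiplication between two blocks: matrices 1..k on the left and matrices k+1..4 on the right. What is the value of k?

Adjacent pairs: A_1A_2 = 33·18·13 = 7722; A_2A_3 = 18·13·48 = 11232; A_3A_4 = 13·48·41 = 25584.
Length 3: A_1..A_3: k=1: 0+11232+33·18·48=39744; k=2: 7722+0+33·13·48=28314 → min 28314 | A_2..A_4: k=2: 0+25584+18·13·41=35178; k=3: 11232+0+18·48·41=46656 → min 35178.
Top-level splits: k=1: (A_1..A_1)·(A_2..A_4) → 0+35178+33·18·41 = 59532; k=2: (A_1..A_2)·(A_3..A_4) → 7722+25584+33·13·41 = 50895; k=3: (A_1..A_3)·(A_4..A_4) → 28314+0+33·48·41 = 93258.
Best split is after A_2, i.e. k = 2.

2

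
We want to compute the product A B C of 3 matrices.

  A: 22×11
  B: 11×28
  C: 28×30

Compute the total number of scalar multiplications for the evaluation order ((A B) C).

(A B): 22×11 by 11×28 → 22×28, cost 22·11·28 = 6776
((A B) C): 22×28 by 28×30 → 22×30, cost 22·28·30 = 18480; cumulative 25256
Total: 25256 scalar multiplications.

25256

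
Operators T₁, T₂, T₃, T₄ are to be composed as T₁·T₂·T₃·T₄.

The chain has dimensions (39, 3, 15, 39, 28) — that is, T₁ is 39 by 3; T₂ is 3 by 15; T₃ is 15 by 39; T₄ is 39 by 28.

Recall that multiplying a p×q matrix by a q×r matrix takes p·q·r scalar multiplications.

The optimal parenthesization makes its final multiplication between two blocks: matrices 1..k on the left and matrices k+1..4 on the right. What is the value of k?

Adjacent pairs: T₁T₂ = 39·3·15 = 1755; T₂T₃ = 3·15·39 = 1755; T₃T₄ = 15·39·28 = 16380.
Length 3: T₁..T₃: k=1: 0+1755+39·3·39=6318; k=2: 1755+0+39·15·39=24570 → min 6318 | T₂..T₄: k=2: 0+16380+3·15·28=17640; k=3: 1755+0+3·39·28=5031 → min 5031.
Top-level splits: k=1: (T₁..T₁)·(T₂..T₄) → 0+5031+39·3·28 = 8307; k=2: (T₁..T₂)·(T₃..T₄) → 1755+16380+39·15·28 = 34515; k=3: (T₁..T₃)·(T₄..T₄) → 6318+0+39·39·28 = 48906.
Best split is after T₁, i.e. k = 1.

1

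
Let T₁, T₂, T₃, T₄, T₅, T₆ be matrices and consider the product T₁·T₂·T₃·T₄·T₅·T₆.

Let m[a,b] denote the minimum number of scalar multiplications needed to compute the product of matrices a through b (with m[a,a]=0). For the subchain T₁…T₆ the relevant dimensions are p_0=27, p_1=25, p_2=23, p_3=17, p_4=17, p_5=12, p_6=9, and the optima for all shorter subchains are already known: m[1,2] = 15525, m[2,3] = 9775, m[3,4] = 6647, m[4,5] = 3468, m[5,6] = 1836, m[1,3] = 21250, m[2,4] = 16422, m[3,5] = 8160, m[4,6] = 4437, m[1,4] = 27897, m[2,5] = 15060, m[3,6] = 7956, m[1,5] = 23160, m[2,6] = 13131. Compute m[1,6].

19206

m[1,6] = min over k∈[1,5] of m[1,k]+m[k+1,6]+p_{0}·p_k·p_{6}.
k=1: 0 + 13131 + 27·25·9 = 19206; k=2: 15525 + 7956 + 27·23·9 = 29070; k=3: 21250 + 4437 + 27·17·9 = 29818; k=4: 27897 + 1836 + 27·17·9 = 33864; k=5: 23160 + 0 + 27·12·9 = 26076.
Minimum: 19206 at k=1.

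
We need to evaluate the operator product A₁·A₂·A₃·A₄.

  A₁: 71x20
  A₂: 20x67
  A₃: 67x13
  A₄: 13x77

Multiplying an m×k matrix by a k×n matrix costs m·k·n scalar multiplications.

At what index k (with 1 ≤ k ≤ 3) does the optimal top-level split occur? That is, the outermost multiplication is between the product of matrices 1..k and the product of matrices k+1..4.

Adjacent pairs: A₁A₂ = 71·20·67 = 95140; A₂A₃ = 20·67·13 = 17420; A₃A₄ = 67·13·77 = 67067.
Length 3: A₁..A₃: k=1: 0+17420+71·20·13=35880; k=2: 95140+0+71·67·13=156981 → min 35880 | A₂..A₄: k=2: 0+67067+20·67·77=170247; k=3: 17420+0+20·13·77=37440 → min 37440.
Top-level splits: k=1: (A₁..A₁)·(A₂..A₄) → 0+37440+71·20·77 = 146780; k=2: (A₁..A₂)·(A₃..A₄) → 95140+67067+71·67·77 = 528496; k=3: (A₁..A₃)·(A₄..A₄) → 35880+0+71·13·77 = 106951.
Best split is after A₃, i.e. k = 3.

3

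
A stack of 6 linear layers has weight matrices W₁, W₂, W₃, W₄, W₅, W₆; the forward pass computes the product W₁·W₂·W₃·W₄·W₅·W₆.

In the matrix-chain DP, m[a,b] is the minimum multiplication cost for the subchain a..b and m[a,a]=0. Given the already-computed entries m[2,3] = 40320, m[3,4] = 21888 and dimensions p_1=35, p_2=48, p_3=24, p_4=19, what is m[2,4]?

m[2,4] = min over k∈[2,3] of m[2,k]+m[k+1,4]+p_{1}·p_k·p_{4}.
k=2: 0 + 21888 + 35·48·19 = 53808; k=3: 40320 + 0 + 35·24·19 = 56280.
Minimum: 53808 at k=2.

53808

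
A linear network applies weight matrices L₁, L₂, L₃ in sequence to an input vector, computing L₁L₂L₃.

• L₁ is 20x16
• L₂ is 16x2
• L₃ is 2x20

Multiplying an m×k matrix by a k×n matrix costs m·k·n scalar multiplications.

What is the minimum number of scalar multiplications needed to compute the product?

Order (L₁(L₂L₃)): (L₂L₃): 16×2 by 2×20 → 16×20, cost 16·2·20 = 640; (L₁(L₂L₃)): 20×16 by 16×20 → 20×20, cost 20·16·20 = 6400; cumulative 7040. Total 7040.
Order ((L₁L₂)L₃): (L₁L₂): 20×16 by 16×2 → 20×2, cost 20·16·2 = 640; ((L₁L₂)L₃): 20×2 by 2×20 → 20×20, cost 20·2·20 = 800; cumulative 1440. Total 1440.
Minimum: 1440.

1440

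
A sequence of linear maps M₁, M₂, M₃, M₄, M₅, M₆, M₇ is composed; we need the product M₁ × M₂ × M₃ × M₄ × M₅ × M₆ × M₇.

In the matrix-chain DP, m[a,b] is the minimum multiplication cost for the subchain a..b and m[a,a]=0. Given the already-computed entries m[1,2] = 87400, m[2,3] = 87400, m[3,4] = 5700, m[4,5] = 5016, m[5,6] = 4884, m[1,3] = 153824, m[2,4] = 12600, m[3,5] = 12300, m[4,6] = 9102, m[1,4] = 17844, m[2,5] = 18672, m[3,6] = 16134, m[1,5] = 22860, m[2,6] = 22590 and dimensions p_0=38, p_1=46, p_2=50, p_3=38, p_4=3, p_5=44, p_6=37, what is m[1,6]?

26946

m[1,6] = min over k∈[1,5] of m[1,k]+m[k+1,6]+p_{0}·p_k·p_{6}.
k=1: 0 + 22590 + 38·46·37 = 87266; k=2: 87400 + 16134 + 38·50·37 = 173834; k=3: 153824 + 9102 + 38·38·37 = 216354; k=4: 17844 + 4884 + 38·3·37 = 26946; k=5: 22860 + 0 + 38·44·37 = 84724.
Minimum: 26946 at k=4.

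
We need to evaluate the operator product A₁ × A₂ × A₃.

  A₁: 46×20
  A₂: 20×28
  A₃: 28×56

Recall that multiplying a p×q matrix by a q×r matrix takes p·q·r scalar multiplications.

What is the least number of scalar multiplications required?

Order (A₁ × (A₂ × A₃)): (A₂ × A₃): 20×28 by 28×56 → 20×56, cost 20·28·56 = 31360; (A₁ × (A₂ × A₃)): 46×20 by 20×56 → 46×56, cost 46·20·56 = 51520; cumulative 82880. Total 82880.
Order ((A₁ × A₂) × A₃): (A₁ × A₂): 46×20 by 20×28 → 46×28, cost 46·20·28 = 25760; ((A₁ × A₂) × A₃): 46×28 by 28×56 → 46×56, cost 46·28·56 = 72128; cumulative 97888. Total 97888.
Minimum: 82880.

82880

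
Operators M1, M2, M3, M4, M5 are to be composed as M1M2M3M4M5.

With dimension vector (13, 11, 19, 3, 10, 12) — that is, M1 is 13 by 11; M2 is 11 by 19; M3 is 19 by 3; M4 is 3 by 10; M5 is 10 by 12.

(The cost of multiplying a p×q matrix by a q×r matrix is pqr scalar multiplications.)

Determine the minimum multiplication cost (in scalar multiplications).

Adjacent pairs: M1M2 = 13·11·19 = 2717; M2M3 = 11·19·3 = 627; M3M4 = 19·3·10 = 570; M4M5 = 3·10·12 = 360.
Length 3: M1..M3: k=1: 0+627+13·11·3=1056; k=2: 2717+0+13·19·3=3458 → min 1056 | M2..M4: k=2: 0+570+11·19·10=2660; k=3: 627+0+11·3·10=957 → min 957 | M3..M5: k=3: 0+360+19·3·12=1044; k=4: 570+0+19·10·12=2850 → min 1044.
Length 4: M1..M4: k=1: 0+957+13·11·10=2387; k=2: 2717+570+13·19·10=5757; k=3: 1056+0+13·3·10=1446 → min 1446 | M2..M5: k=2: 0+1044+11·19·12=3552; k=3: 627+360+11·3·12=1383; k=4: 957+0+11·10·12=2277 → min 1383.
Length 5: M1..M5: k=1: 0+1383+13·11·12=3099; k=2: 2717+1044+13·19·12=6725; k=3: 1056+360+13·3·12=1884; k=4: 1446+0+13·10·12=3006 → min 1884.
Optimal order: ((M1(M2M3))(M4M5)) with cost 1884.

1884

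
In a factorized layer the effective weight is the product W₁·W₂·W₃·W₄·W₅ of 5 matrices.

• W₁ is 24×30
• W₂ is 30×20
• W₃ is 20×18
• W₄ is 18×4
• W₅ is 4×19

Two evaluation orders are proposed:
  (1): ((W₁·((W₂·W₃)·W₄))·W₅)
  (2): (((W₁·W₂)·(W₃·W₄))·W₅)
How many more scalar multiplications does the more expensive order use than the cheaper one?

Order (1) = ((W₁·((W₂·W₃)·W₄))·W₅): (W₂·W₃): 30×20 by 20×18 → 30×18, cost 30·20·18 = 10800; ((W₂·W₃)·W₄): 30×18 by 18×4 → 30×4, cost 30·18·4 = 2160; cumulative 12960; (W₁·((W₂·W₃)·W₄)): 24×30 by 30×4 → 24×4, cost 24·30·4 = 2880; cumulative 15840; ((W₁·((W₂·W₃)·W₄))·W₅): 24×4 by 4×19 → 24×19, cost 24·4·19 = 1824; cumulative 17664. Total 17664.
Order (2) = (((W₁·W₂)·(W₃·W₄))·W₅): (W₁·W₂): 24×30 by 30×20 → 24×20, cost 24·30·20 = 14400; (W₃·W₄): 20×18 by 18×4 → 20×4, cost 20·18·4 = 1440; ((W₁·W₂)·(W₃·W₄)): 24×20 by 20×4 → 24×4, cost 24·20·4 = 1920; cumulative 17760; (((W₁·W₂)·(W₃·W₄))·W₅): 24×4 by 4×19 → 24×19, cost 24·4·19 = 1824; cumulative 19584. Total 19584.
Difference: |17664 − 19584| = 1920.

1920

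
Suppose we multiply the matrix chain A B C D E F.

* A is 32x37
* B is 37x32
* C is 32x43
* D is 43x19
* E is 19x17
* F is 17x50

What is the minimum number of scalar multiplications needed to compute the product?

Adjacent pairs: AB = 32·37·32 = 37888; BC = 37·32·43 = 50912; CD = 32·43·19 = 26144; DE = 43·19·17 = 13889; EF = 19·17·50 = 16150.
Length 3: A..C: k=1: 0+50912+32·37·43=101824; k=2: 37888+0+32·32·43=81920 → min 81920 | B..D: k=2: 0+26144+37·32·19=48640; k=3: 50912+0+37·43·19=81141 → min 48640 | C..E: k=3: 0+13889+32·43·17=37281; k=4: 26144+0+32·19·17=36480 → min 36480 | D..F: k=4: 0+16150+43·19·50=57000; k=5: 13889+0+43·17·50=50439 → min 50439.
Length 4: A..D: k=1: 0+48640+32·37·19=71136; k=2: 37888+26144+32·32·19=83488; k=3: 81920+0+32·43·19=108064 → min 71136 | B..E: k=2: 0+36480+37·32·17=56608; k=3: 50912+13889+37·43·17=91848; k=4: 48640+0+37·19·17=60591 → min 56608 | C..F: k=3: 0+50439+32·43·50=119239; k=4: 26144+16150+32·19·50=72694; k=5: 36480+0+32·17·50=63680 → min 63680.
Length 5: A..E: k=1: 0+56608+32·37·17=76736; k=2: 37888+36480+32·32·17=91776; k=3: 81920+13889+32·43·17=119201; k=4: 71136+0+32·19·17=81472 → min 76736 | B..F: k=2: 0+63680+37·32·50=122880; k=3: 50912+50439+37·43·50=180901; k=4: 48640+16150+37·19·50=99940; k=5: 56608+0+37·17·50=88058 → min 88058.
Length 6: A..F: k=1: 0+88058+32·37·50=147258; k=2: 37888+63680+32·32·50=152768; k=3: 81920+50439+32·43·50=201159; k=4: 71136+16150+32·19·50=117686; k=5: 76736+0+32·17·50=103936 → min 103936.
Optimal order: ((A (B ((C D) E))) F) with cost 103936.

103936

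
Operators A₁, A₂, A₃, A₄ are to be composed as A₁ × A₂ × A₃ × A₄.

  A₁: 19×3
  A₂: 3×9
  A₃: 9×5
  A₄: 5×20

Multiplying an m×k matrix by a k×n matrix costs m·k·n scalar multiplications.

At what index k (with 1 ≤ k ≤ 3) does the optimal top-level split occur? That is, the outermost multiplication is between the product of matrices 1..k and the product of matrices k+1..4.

Adjacent pairs: A₁A₂ = 19·3·9 = 513; A₂A₃ = 3·9·5 = 135; A₃A₄ = 9·5·20 = 900.
Length 3: A₁..A₃: k=1: 0+135+19·3·5=420; k=2: 513+0+19·9·5=1368 → min 420 | A₂..A₄: k=2: 0+900+3·9·20=1440; k=3: 135+0+3·5·20=435 → min 435.
Top-level splits: k=1: (A₁..A₁)·(A₂..A₄) → 0+435+19·3·20 = 1575; k=2: (A₁..A₂)·(A₃..A₄) → 513+900+19·9·20 = 4833; k=3: (A₁..A₃)·(A₄..A₄) → 420+0+19·5·20 = 2320.
Best split is after A₁, i.e. k = 1.

1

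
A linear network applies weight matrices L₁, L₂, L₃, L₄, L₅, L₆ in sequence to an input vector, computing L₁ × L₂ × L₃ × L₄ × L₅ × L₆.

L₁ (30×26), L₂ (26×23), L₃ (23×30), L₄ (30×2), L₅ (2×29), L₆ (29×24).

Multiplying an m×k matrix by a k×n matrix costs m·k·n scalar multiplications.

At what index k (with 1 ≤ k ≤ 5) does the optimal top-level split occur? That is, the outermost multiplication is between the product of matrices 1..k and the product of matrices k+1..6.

Adjacent pairs: L₁L₂ = 30·26·23 = 17940; L₂L₃ = 26·23·30 = 17940; L₃L₄ = 23·30·2 = 1380; L₄L₅ = 30·2·29 = 1740; L₅L₆ = 2·29·24 = 1392.
Length 3: L₁..L₃: k=1: 0+17940+30·26·30=41340; k=2: 17940+0+30·23·30=38640 → min 38640 | L₂..L₄: k=2: 0+1380+26·23·2=2576; k=3: 17940+0+26·30·2=19500 → min 2576 | L₃..L₅: k=3: 0+1740+23·30·29=21750; k=4: 1380+0+23·2·29=2714 → min 2714 | L₄..L₆: k=4: 0+1392+30·2·24=2832; k=5: 1740+0+30·29·24=22620 → min 2832.
Length 4: L₁..L₄: k=1: 0+2576+30·26·2=4136; k=2: 17940+1380+30·23·2=20700; k=3: 38640+0+30·30·2=40440 → min 4136 | L₂..L₅: k=2: 0+2714+26·23·29=20056; k=3: 17940+1740+26·30·29=42300; k=4: 2576+0+26·2·29=4084 → min 4084 | L₃..L₆: k=3: 0+2832+23·30·24=19392; k=4: 1380+1392+23·2·24=3876; k=5: 2714+0+23·29·24=18722 → min 3876.
Length 5: L₁..L₅: k=1: 0+4084+30·26·29=26704; k=2: 17940+2714+30·23·29=40664; k=3: 38640+1740+30·30·29=66480; k=4: 4136+0+30·2·29=5876 → min 5876 | L₂..L₆: k=2: 0+3876+26·23·24=18228; k=3: 17940+2832+26·30·24=39492; k=4: 2576+1392+26·2·24=5216; k=5: 4084+0+26·29·24=22180 → min 5216.
Top-level splits: k=1: (L₁..L₁)·(L₂..L₆) → 0+5216+30·26·24 = 23936; k=2: (L₁..L₂)·(L₃..L₆) → 17940+3876+30·23·24 = 38376; k=3: (L₁..L₃)·(L₄..L₆) → 38640+2832+30·30·24 = 63072; k=4: (L₁..L₄)·(L₅..L₆) → 4136+1392+30·2·24 = 6968; k=5: (L₁..L₅)·(L₆..L₆) → 5876+0+30·29·24 = 26756.
Best split is after L₄, i.e. k = 4.

4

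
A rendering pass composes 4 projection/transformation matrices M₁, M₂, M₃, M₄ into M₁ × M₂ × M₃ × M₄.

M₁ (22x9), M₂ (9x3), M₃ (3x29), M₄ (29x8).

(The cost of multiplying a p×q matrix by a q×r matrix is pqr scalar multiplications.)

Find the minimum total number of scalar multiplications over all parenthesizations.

1818

Adjacent pairs: M₁M₂ = 22·9·3 = 594; M₂M₃ = 9·3·29 = 783; M₃M₄ = 3·29·8 = 696.
Length 3: M₁..M₃: k=1: 0+783+22·9·29=6525; k=2: 594+0+22·3·29=2508 → min 2508 | M₂..M₄: k=2: 0+696+9·3·8=912; k=3: 783+0+9·29·8=2871 → min 912.
Length 4: M₁..M₄: k=1: 0+912+22·9·8=2496; k=2: 594+696+22·3·8=1818; k=3: 2508+0+22·29·8=7612 → min 1818.
Optimal order: ((M₁ × M₂) × (M₃ × M₄)) with cost 1818.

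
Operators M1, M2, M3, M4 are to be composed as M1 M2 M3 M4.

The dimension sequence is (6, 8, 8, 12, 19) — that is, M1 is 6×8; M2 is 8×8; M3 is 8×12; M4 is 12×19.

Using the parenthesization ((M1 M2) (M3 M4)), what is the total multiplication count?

(M1 M2): 6×8 by 8×8 → 6×8, cost 6·8·8 = 384
(M3 M4): 8×12 by 12×19 → 8×19, cost 8·12·19 = 1824
((M1 M2) (M3 M4)): 6×8 by 8×19 → 6×19, cost 6·8·19 = 912; cumulative 3120
Total: 3120 scalar multiplications.

3120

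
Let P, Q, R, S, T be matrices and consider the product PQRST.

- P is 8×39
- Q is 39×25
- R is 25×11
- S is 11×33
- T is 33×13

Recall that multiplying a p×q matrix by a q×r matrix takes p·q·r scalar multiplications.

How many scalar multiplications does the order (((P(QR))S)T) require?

20493

(QR): 39×25 by 25×11 → 39×11, cost 39·25·11 = 10725
(P(QR)): 8×39 by 39×11 → 8×11, cost 8·39·11 = 3432; cumulative 14157
((P(QR))S): 8×11 by 11×33 → 8×33, cost 8·11·33 = 2904; cumulative 17061
(((P(QR))S)T): 8×33 by 33×13 → 8×13, cost 8·33·13 = 3432; cumulative 20493
Total: 20493 scalar multiplications.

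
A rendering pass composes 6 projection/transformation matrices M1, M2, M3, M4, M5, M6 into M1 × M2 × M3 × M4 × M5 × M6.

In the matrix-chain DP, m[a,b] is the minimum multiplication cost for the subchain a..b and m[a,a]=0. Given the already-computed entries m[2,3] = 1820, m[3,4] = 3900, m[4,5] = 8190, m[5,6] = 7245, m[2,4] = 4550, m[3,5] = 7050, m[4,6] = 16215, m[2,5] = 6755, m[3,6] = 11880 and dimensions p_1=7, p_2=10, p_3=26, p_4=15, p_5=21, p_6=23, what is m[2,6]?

10136

m[2,6] = min over k∈[2,5] of m[2,k]+m[k+1,6]+p_{1}·p_k·p_{6}.
k=2: 0 + 11880 + 7·10·23 = 13490; k=3: 1820 + 16215 + 7·26·23 = 22221; k=4: 4550 + 7245 + 7·15·23 = 14210; k=5: 6755 + 0 + 7·21·23 = 10136.
Minimum: 10136 at k=5.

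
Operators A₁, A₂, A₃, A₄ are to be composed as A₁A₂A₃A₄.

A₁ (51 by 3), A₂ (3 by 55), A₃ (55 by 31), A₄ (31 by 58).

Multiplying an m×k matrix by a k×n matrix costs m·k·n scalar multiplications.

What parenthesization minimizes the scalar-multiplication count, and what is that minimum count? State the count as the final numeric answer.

19383

Adjacent pairs: A₁A₂ = 51·3·55 = 8415; A₂A₃ = 3·55·31 = 5115; A₃A₄ = 55·31·58 = 98890.
Length 3: A₁..A₃: k=1: 0+5115+51·3·31=9858; k=2: 8415+0+51·55·31=95370 → min 9858 | A₂..A₄: k=2: 0+98890+3·55·58=108460; k=3: 5115+0+3·31·58=10509 → min 10509.
Length 4: A₁..A₄: k=1: 0+10509+51·3·58=19383; k=2: 8415+98890+51·55·58=269995; k=3: 9858+0+51·31·58=101556 → min 19383.
Optimal parenthesization: (A₁((A₂A₃)A₄)) with cost 19383.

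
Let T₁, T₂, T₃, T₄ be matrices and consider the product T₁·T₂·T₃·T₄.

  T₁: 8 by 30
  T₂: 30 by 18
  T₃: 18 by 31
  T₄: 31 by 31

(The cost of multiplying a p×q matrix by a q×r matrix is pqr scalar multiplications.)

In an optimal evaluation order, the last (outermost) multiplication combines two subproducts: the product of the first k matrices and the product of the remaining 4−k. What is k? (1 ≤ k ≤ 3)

3

Adjacent pairs: T₁T₂ = 8·30·18 = 4320; T₂T₃ = 30·18·31 = 16740; T₃T₄ = 18·31·31 = 17298.
Length 3: T₁..T₃: k=1: 0+16740+8·30·31=24180; k=2: 4320+0+8·18·31=8784 → min 8784 | T₂..T₄: k=2: 0+17298+30·18·31=34038; k=3: 16740+0+30·31·31=45570 → min 34038.
Top-level splits: k=1: (T₁..T₁)·(T₂..T₄) → 0+34038+8·30·31 = 41478; k=2: (T₁..T₂)·(T₃..T₄) → 4320+17298+8·18·31 = 26082; k=3: (T₁..T₃)·(T₄..T₄) → 8784+0+8·31·31 = 16472.
Best split is after T₃, i.e. k = 3.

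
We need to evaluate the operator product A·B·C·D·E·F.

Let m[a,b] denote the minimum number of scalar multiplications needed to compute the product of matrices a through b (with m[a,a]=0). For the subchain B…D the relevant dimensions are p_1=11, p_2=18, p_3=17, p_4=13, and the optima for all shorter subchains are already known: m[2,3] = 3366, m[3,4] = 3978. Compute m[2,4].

m[2,4] = min over k∈[2,3] of m[2,k]+m[k+1,4]+p_{1}·p_k·p_{4}.
k=2: 0 + 3978 + 11·18·13 = 6552; k=3: 3366 + 0 + 11·17·13 = 5797.
Minimum: 5797 at k=3.

5797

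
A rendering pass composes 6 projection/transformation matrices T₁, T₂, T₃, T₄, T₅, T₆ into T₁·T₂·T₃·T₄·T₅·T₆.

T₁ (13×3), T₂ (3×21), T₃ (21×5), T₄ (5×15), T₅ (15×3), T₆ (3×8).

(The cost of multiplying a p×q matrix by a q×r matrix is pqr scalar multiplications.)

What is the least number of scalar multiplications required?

969

Adjacent pairs: T₁T₂ = 13·3·21 = 819; T₂T₃ = 3·21·5 = 315; T₃T₄ = 21·5·15 = 1575; T₄T₅ = 5·15·3 = 225; T₅T₆ = 15·3·8 = 360.
Length 3: T₁..T₃: k=1: 0+315+13·3·5=510; k=2: 819+0+13·21·5=2184 → min 510 | T₂..T₄: k=2: 0+1575+3·21·15=2520; k=3: 315+0+3·5·15=540 → min 540 | T₃..T₅: k=3: 0+225+21·5·3=540; k=4: 1575+0+21·15·3=2520 → min 540 | T₄..T₆: k=4: 0+360+5·15·8=960; k=5: 225+0+5·3·8=345 → min 345.
Length 4: T₁..T₄: k=1: 0+540+13·3·15=1125; k=2: 819+1575+13·21·15=6489; k=3: 510+0+13·5·15=1485 → min 1125 | T₂..T₅: k=2: 0+540+3·21·3=729; k=3: 315+225+3·5·3=585; k=4: 540+0+3·15·3=675 → min 585 | T₃..T₆: k=3: 0+345+21·5·8=1185; k=4: 1575+360+21·15·8=4455; k=5: 540+0+21·3·8=1044 → min 1044.
Length 5: T₁..T₅: k=1: 0+585+13·3·3=702; k=2: 819+540+13·21·3=2178; k=3: 510+225+13·5·3=930; k=4: 1125+0+13·15·3=1710 → min 702 | T₂..T₆: k=2: 0+1044+3·21·8=1548; k=3: 315+345+3·5·8=780; k=4: 540+360+3·15·8=1260; k=5: 585+0+3·3·8=657 → min 657.
Length 6: T₁..T₆: k=1: 0+657+13·3·8=969; k=2: 819+1044+13·21·8=4047; k=3: 510+345+13·5·8=1375; k=4: 1125+360+13·15·8=3045; k=5: 702+0+13·3·8=1014 → min 969.
Optimal order: (T₁·(((T₂·T₃)·(T₄·T₅))·T₆)) with cost 969.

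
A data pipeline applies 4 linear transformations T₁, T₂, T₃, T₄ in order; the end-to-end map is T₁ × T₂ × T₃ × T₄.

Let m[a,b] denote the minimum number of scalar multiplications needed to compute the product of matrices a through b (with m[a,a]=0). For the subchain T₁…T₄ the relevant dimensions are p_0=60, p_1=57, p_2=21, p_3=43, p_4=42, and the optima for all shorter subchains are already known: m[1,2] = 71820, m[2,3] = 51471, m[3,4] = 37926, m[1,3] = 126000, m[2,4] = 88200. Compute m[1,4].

m[1,4] = min over k∈[1,3] of m[1,k]+m[k+1,4]+p_{0}·p_k·p_{4}.
k=1: 0 + 88200 + 60·57·42 = 231840; k=2: 71820 + 37926 + 60·21·42 = 162666; k=3: 126000 + 0 + 60·43·42 = 234360.
Minimum: 162666 at k=2.

162666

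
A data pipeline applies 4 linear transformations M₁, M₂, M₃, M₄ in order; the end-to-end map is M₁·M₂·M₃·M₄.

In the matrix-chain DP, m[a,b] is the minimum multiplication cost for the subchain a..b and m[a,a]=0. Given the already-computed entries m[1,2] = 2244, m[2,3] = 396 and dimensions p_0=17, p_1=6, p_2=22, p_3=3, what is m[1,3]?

m[1,3] = min over k∈[1,2] of m[1,k]+m[k+1,3]+p_{0}·p_k·p_{3}.
k=1: 0 + 396 + 17·6·3 = 702; k=2: 2244 + 0 + 17·22·3 = 3366.
Minimum: 702 at k=1.

702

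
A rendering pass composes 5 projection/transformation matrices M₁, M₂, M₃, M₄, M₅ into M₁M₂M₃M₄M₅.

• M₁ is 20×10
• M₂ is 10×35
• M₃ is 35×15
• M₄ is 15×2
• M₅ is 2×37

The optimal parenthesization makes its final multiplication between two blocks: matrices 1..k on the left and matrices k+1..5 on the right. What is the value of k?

Adjacent pairs: M₁M₂ = 20·10·35 = 7000; M₂M₃ = 10·35·15 = 5250; M₃M₄ = 35·15·2 = 1050; M₄M₅ = 15·2·37 = 1110.
Length 3: M₁..M₃: k=1: 0+5250+20·10·15=8250; k=2: 7000+0+20·35·15=17500 → min 8250 | M₂..M₄: k=2: 0+1050+10·35·2=1750; k=3: 5250+0+10·15·2=5550 → min 1750 | M₃..M₅: k=3: 0+1110+35·15·37=20535; k=4: 1050+0+35·2·37=3640 → min 3640.
Length 4: M₁..M₄: k=1: 0+1750+20·10·2=2150; k=2: 7000+1050+20·35·2=9450; k=3: 8250+0+20·15·2=8850 → min 2150 | M₂..M₅: k=2: 0+3640+10·35·37=16590; k=3: 5250+1110+10·15·37=11910; k=4: 1750+0+10·2·37=2490 → min 2490.
Top-level splits: k=1: (M₁..M₁)·(M₂..M₅) → 0+2490+20·10·37 = 9890; k=2: (M₁..M₂)·(M₃..M₅) → 7000+3640+20·35·37 = 36540; k=3: (M₁..M₃)·(M₄..M₅) → 8250+1110+20·15·37 = 20460; k=4: (M₁..M₄)·(M₅..M₅) → 2150+0+20·2·37 = 3630.
Best split is after M₄, i.e. k = 4.

4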